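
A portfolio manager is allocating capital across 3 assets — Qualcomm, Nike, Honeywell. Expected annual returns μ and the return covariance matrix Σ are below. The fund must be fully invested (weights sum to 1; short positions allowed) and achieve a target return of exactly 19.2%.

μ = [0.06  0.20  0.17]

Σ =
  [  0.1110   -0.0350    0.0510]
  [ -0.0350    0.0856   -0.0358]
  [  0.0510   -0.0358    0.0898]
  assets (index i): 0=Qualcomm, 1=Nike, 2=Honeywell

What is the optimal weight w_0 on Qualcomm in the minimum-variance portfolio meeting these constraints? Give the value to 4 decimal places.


u=Σ⁻¹μ = [0.2343  3.8023  3.2758]
v=Σ⁻¹𝟙 = [9.1079  21.4819  14.5273]
a=μᵀu=1.331416  b=𝟙ᵀu=7.312499  c=𝟙ᵀv=45.117109  D=ac−b²=6.596988
λ₁=(c·0.192−b)/D = (45.117109·0.192−7.312499)/6.596988 = 0.204637
λ₂=(a−b·0.192)/D = (1.331416−7.312499·0.192)/6.596988 = -0.011003
w* = 0.204637·u + -0.011003·v:
  w_0 = 0.204637·0.2343 + -0.011003·9.1079 = -0.0523  (Qualcomm)
  w_1 = 0.204637·3.8023 + -0.011003·21.4819 = 0.5417  (Nike)
  w_2 = 0.204637·3.2758 + -0.011003·14.5273 = 0.5105  (Honeywell)
Σw_i=1.0000  μᵀw=0.1920
σ²=wᵀΣw=λ₁·μ_p+λ₂ = 0.204637·0.192 + -0.011003 = 0.028288 ≈ 0.0283

-0.0523


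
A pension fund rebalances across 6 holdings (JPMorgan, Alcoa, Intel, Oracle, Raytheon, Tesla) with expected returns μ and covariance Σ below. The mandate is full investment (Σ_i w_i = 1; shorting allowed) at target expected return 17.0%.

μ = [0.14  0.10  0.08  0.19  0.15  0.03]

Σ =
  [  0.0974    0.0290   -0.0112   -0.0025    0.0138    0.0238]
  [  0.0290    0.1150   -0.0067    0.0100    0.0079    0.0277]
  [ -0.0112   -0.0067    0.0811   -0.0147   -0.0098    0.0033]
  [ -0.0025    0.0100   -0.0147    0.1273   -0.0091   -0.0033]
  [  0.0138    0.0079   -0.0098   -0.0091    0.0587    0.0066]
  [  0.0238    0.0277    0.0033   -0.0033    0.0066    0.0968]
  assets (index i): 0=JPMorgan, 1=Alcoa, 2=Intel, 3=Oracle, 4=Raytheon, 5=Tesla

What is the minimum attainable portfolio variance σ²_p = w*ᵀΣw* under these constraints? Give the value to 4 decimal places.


p=Σ⁻¹μ = [1.2623  0.3726  1.8935  1.9029  2.8534  -0.3013]
q=Σ⁻¹𝟙 = [7.2457  4.2306  17.7480  11.2106  18.8081  5.8332]
a=μᵀp=1.145999  b=𝟙ᵀp=7.983520  c=𝟙ᵀq=65.076207  D=ac−b²=10.840658
λ₁=(c·0.170−b)/D = (65.076207·0.170−7.983520)/10.840658 = 0.284063
λ₂=(a−b·0.170)/D = (1.145999−7.983520·0.170)/10.840658 = -0.019482
w* = 0.284063·p + -0.019482·q:
  w_0 = 0.284063·1.2623 + -0.019482·7.2457 = 0.2174  (JPMorgan)
  w_1 = 0.284063·0.3726 + -0.019482·4.2306 = 0.0234  (Alcoa)
  w_2 = 0.284063·1.8935 + -0.019482·17.7480 = 0.1921  (Intel)
  w_3 = 0.284063·1.9029 + -0.019482·11.2106 = 0.3221  (Oracle)
  w_4 = 0.284063·2.8534 + -0.019482·18.8081 = 0.4441  (Raytheon)
  w_5 = 0.284063·-0.3013 + -0.019482·5.8332 = -0.1992  (Tesla)
Σw_i=1.0000  μᵀw=0.1700
σ²=wᵀΣw=λ₁·μ_p+λ₂ = 0.284063·0.170 + -0.019482 = 0.028809 ≈ 0.0288

0.0288


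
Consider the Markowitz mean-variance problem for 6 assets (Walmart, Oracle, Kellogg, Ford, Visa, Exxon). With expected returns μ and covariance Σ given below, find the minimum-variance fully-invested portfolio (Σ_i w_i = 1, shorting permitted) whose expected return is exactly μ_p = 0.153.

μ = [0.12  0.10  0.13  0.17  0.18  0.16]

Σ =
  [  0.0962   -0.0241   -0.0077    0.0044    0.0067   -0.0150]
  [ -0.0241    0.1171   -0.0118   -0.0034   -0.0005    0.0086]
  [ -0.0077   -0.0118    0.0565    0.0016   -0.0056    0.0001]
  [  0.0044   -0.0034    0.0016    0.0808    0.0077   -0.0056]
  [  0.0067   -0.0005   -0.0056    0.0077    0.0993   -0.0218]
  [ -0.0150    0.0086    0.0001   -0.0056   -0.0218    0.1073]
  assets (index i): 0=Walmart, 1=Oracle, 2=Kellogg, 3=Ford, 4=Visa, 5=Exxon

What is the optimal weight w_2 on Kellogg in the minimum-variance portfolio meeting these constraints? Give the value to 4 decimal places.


0.1996

x=Σ⁻¹μ = [1.9580  1.4674  3.0323  1.9422  2.1893  2.1906]
y=Σ⁻¹𝟙 = [16.4600  13.6967  23.6942  11.3425  12.4774  13.6278]
a=μᵀx=1.850633  b=𝟙ᵀx=12.779715  c=𝟙ᵀy=91.298553  D=ac−b²=5.639042
λ₁=(c·0.153−b)/D = (91.298553·0.153−12.779715)/5.639042 = 0.210845
λ₂=(a−b·0.153)/D = (1.850633−12.779715·0.153)/5.639042 = -0.018560
w* = 0.210845·x + -0.018560·y:
  w_0 = 0.210845·1.9580 + -0.018560·16.4600 = 0.1073  (Walmart)
  w_1 = 0.210845·1.4674 + -0.018560·13.6967 = 0.0552  (Oracle)
  w_2 = 0.210845·3.0323 + -0.018560·23.6942 = 0.1996  (Kellogg)
  w_3 = 0.210845·1.9422 + -0.018560·11.3425 = 0.1990  (Ford)
  w_4 = 0.210845·2.1893 + -0.018560·12.4774 = 0.2300  (Visa)
  w_5 = 0.210845·2.1906 + -0.018560·13.6278 = 0.2089  (Exxon)
Σw_i=1.0000  μᵀw=0.1530
σ²=wᵀΣw=λ₁·μ_p+λ₂ = 0.210845·0.153 + -0.018560 = 0.013699 ≈ 0.0137


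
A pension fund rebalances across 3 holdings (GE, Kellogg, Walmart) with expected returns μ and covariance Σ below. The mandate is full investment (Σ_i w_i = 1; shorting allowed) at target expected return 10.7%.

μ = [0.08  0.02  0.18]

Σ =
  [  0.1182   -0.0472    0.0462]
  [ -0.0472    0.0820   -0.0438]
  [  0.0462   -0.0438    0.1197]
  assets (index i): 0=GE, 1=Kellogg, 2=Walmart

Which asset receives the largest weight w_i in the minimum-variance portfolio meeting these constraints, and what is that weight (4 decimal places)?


u=Σ⁻¹μ = [0.5778  1.5668  1.8541]
v=Σ⁻¹𝟙 = [14.3570  27.2969  12.8013]
a=μᵀu=0.411295  b=𝟙ᵀu=3.998723  c=𝟙ᵀv=54.455126  D=ac−b²=6.407340
λ₁=(c·0.107−b)/D = (54.455126·0.107−3.998723)/6.407340 = 0.285294
λ₂=(a−b·0.107)/D = (0.411295−3.998723·0.107)/6.407340 = -0.002586
w* = 0.285294·u + -0.002586·v:
  w_0 = 0.285294·0.5778 + -0.002586·14.3570 = 0.1277  (GE)
  w_1 = 0.285294·1.5668 + -0.002586·27.2969 = 0.3764  (Kellogg)
  w_2 = 0.285294·1.8541 + -0.002586·12.8013 = 0.4959  (Walmart)
Σw_i=1.0000  μᵀw=0.1070
σ²=wᵀΣw=λ₁·μ_p+λ₂ = 0.285294·0.107 + -0.002586 = 0.027941 ≈ 0.0279

Walmart (0.4959)


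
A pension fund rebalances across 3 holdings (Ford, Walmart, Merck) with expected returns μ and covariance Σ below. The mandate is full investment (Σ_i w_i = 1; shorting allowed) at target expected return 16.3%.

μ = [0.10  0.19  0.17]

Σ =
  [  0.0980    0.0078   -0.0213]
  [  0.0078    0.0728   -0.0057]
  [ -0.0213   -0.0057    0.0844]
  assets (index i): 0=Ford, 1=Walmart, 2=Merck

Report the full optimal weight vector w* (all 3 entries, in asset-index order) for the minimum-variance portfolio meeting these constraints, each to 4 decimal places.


x=Σ⁻¹μ = [1.3599  2.6628  2.5373]
y=Σ⁻¹𝟙 = [12.5844  13.6364  15.9452]
a=μᵀx=1.073268  b=𝟙ᵀx=6.560036  c=𝟙ᵀy=42.165967  D=ac−b²=2.221295
λ₁=(c·0.163−b)/D = (42.165967·0.163−6.560036)/2.221295 = 0.140916
λ₂=(a−b·0.163)/D = (1.073268−6.560036·0.163)/2.221295 = 0.001793
w* = 0.140916·x + 0.001793·y:
  w_0 = 0.140916·1.3599 + 0.001793·12.5844 = 0.2142  (Ford)
  w_1 = 0.140916·2.6628 + 0.001793·13.6364 = 0.3997  (Walmart)
  w_2 = 0.140916·2.5373 + 0.001793·15.9452 = 0.3861  (Merck)
Σw_i=1.0000  μᵀw=0.1630
σ²=wᵀΣw=λ₁·μ_p+λ₂ = 0.140916·0.163 + 0.001793 = 0.024762 ≈ 0.0248

0.2142  0.3997  0.3861


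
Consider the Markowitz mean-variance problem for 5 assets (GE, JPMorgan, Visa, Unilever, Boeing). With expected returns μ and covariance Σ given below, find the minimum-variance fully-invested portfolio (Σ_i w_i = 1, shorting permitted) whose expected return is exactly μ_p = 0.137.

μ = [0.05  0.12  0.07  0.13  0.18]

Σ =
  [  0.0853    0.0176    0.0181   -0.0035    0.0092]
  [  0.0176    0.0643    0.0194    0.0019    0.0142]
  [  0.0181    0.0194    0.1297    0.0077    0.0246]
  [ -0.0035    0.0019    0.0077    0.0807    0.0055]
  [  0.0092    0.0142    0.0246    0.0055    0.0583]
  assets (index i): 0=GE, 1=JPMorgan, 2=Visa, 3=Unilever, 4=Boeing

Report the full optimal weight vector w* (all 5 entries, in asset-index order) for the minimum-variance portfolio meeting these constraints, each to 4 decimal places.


0.1184  0.2302  0.0039  0.2675  0.3801

x=Σ⁻¹μ = [0.1472  1.2617  -0.2735  1.4271  2.7377]
y=Σ⁻¹𝟙 = [8.4931  9.6926  2.2230  11.5410  11.4248]
a=μᵀx=0.817931  b=𝟙ᵀx=5.300173  c=𝟙ᵀy=43.374480  D=ac−b²=7.385523
λ₁=(c·0.137−b)/D = (43.374480·0.137−5.300173)/7.385523 = 0.086945
λ₂=(a−b·0.137)/D = (0.817931−5.300173·0.137)/7.385523 = 0.012431
w* = 0.086945·x + 0.012431·y:
  w_0 = 0.086945·0.1472 + 0.012431·8.4931 = 0.1184  (GE)
  w_1 = 0.086945·1.2617 + 0.012431·9.6926 = 0.2302  (JPMorgan)
  w_2 = 0.086945·-0.2735 + 0.012431·2.2230 = 0.0039  (Visa)
  w_3 = 0.086945·1.4271 + 0.012431·11.5410 = 0.2675  (Unilever)
  w_4 = 0.086945·2.7377 + 0.012431·11.4248 = 0.3801  (Boeing)
Σw_i=1.0000  μᵀw=0.1370
σ²=wᵀΣw=λ₁·μ_p+λ₂ = 0.086945·0.137 + 0.012431 = 0.024342 ≈ 0.0243


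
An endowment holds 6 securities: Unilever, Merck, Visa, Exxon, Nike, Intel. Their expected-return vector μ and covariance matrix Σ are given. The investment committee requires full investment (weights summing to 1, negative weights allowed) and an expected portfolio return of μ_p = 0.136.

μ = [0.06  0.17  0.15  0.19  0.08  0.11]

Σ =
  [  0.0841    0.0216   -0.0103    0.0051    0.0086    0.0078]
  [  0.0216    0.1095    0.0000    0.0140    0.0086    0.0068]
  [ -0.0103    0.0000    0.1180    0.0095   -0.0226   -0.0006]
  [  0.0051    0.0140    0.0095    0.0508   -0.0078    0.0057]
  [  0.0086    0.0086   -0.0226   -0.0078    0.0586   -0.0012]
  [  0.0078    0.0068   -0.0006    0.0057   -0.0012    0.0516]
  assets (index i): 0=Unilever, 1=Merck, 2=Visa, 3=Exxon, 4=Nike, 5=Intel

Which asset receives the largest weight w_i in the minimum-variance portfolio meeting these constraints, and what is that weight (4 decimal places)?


Exxon (0.3126)

g=Σ⁻¹μ = [0.0841  0.8171  1.4505  3.3938  2.2790  1.7064]
h=Σ⁻¹𝟙 = [7.7883  2.5145  12.2177  17.5854  22.9455  16.6043]
a=μᵀg=1.376350  b=𝟙ᵀg=9.730760  c=𝟙ᵀh=79.655742  D=ac−b²=14.946511
λ₁=(c·0.136−b)/D = (79.655742·0.136−9.730760)/14.946511 = 0.073758
λ₂=(a−b·0.136)/D = (1.376350−9.730760·0.136)/14.946511 = 0.003544
w* = 0.073758·g + 0.003544·h:
  w_0 = 0.073758·0.0841 + 0.003544·7.7883 = 0.0338  (Unilever)
  w_1 = 0.073758·0.8171 + 0.003544·2.5145 = 0.0692  (Merck)
  w_2 = 0.073758·1.4505 + 0.003544·12.2177 = 0.1503  (Visa)
  w_3 = 0.073758·3.3938 + 0.003544·17.5854 = 0.3126  (Exxon)
  w_4 = 0.073758·2.2790 + 0.003544·22.9455 = 0.2494  (Nike)
  w_5 = 0.073758·1.7064 + 0.003544·16.6043 = 0.1847  (Intel)
Σw_i=1.0000  μᵀw=0.1360
σ²=wᵀΣw=λ₁·μ_p+λ₂ = 0.073758·0.136 + 0.003544 = 0.013575 ≈ 0.0136


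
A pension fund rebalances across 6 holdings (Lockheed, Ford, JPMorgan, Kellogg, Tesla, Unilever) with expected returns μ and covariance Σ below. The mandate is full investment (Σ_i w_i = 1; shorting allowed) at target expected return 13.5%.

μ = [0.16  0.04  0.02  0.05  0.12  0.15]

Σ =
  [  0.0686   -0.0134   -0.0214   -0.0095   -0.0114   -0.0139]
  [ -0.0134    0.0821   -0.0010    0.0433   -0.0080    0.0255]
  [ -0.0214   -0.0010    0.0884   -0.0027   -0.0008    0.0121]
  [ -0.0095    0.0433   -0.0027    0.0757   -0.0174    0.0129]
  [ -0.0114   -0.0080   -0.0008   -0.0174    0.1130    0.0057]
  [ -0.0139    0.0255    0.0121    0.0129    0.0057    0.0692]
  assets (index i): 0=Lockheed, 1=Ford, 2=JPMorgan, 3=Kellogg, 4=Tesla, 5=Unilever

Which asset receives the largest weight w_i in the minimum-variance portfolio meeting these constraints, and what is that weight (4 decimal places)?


Lockheed (0.3982)

g=Σ⁻¹μ = [3.4353  -0.1554  0.7680  1.1240  1.4524  2.4515]
h=Σ⁻¹𝟙 = [27.8722  7.3978  17.2856  14.5369  14.0196  10.4362]
a=μᵀg=1.157005  b=𝟙ᵀg=9.075793  c=𝟙ᵀh=91.548241  D=ac−b²=23.551787
λ₁=(c·0.135−b)/D = (91.548241·0.135−9.075793)/23.551787 = 0.139404
λ₂=(a−b·0.135)/D = (1.157005−9.075793·0.135)/23.551787 = -0.002897
w* = 0.139404·g + -0.002897·h:
  w_0 = 0.139404·3.4353 + -0.002897·27.8722 = 0.3982  (Lockheed)
  w_1 = 0.139404·-0.1554 + -0.002897·7.3978 = -0.0431  (Ford)
  w_2 = 0.139404·0.7680 + -0.002897·17.2856 = 0.0570  (JPMorgan)
  w_3 = 0.139404·1.1240 + -0.002897·14.5369 = 0.1146  (Kellogg)
  w_4 = 0.139404·1.4524 + -0.002897·14.0196 = 0.1619  (Tesla)
  w_5 = 0.139404·2.4515 + -0.002897·10.4362 = 0.3115  (Unilever)
Σw_i=1.0000  μᵀw=0.1350
σ²=wᵀΣw=λ₁·μ_p+λ₂ = 0.139404·0.135 + -0.002897 = 0.015923 ≈ 0.0159


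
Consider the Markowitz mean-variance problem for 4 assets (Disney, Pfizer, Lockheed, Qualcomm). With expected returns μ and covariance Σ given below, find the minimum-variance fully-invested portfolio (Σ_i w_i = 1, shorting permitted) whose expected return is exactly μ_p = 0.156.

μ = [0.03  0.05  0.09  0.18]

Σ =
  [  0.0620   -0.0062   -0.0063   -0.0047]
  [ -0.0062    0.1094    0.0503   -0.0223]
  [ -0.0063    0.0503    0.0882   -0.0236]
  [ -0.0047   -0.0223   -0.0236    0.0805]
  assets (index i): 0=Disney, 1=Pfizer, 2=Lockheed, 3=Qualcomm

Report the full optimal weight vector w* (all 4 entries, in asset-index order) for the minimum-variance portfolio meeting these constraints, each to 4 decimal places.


-0.0347  -0.0306  0.3686  0.6966

g=Σ⁻¹μ = [0.9032  0.3269  1.6658  2.8677]
h=Σ⁻¹𝟙 = [19.8018  8.1278  13.4042  19.7597]
a=μᵀg=0.709545  b=𝟙ᵀg=5.763573  c=𝟙ᵀh=61.093509  D=ac−b²=10.129828
λ₁=(c·0.156−b)/D = (61.093509·0.156−5.763573)/10.129828 = 0.371873
λ₂=(a−b·0.156)/D = (0.709545−5.763573·0.156)/10.129828 = -0.018714
w* = 0.371873·g + -0.018714·h:
  w_0 = 0.371873·0.9032 + -0.018714·19.8018 = -0.0347  (Disney)
  w_1 = 0.371873·0.3269 + -0.018714·8.1278 = -0.0306  (Pfizer)
  w_2 = 0.371873·1.6658 + -0.018714·13.4042 = 0.3686  (Lockheed)
  w_3 = 0.371873·2.8677 + -0.018714·19.7597 = 0.6966  (Qualcomm)
Σw_i=1.0000  μᵀw=0.1560
σ²=wᵀΣw=λ₁·μ_p+λ₂ = 0.371873·0.156 + -0.018714 = 0.039298 ≈ 0.0393


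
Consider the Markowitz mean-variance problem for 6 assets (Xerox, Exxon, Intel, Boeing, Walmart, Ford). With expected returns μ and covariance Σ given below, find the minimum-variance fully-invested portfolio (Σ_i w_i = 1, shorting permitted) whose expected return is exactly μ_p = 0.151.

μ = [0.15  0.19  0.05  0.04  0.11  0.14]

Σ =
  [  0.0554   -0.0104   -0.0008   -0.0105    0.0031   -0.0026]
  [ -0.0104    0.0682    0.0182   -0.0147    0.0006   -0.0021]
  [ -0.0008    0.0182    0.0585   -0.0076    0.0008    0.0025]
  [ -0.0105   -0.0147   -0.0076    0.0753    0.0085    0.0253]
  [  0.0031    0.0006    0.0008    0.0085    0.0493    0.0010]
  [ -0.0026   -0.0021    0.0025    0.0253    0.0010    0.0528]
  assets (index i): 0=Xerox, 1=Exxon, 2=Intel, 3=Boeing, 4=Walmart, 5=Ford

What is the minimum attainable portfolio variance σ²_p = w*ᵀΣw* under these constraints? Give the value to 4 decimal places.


0.0127

x=Σ⁻¹μ = [3.5136  3.5894  -0.2751  0.5953  1.8145  2.6607]
y=Σ⁻¹𝟙 = [24.4233  18.5636  12.9501  15.6995  15.3527  12.4538]
a=μᵀx=1.791178  b=𝟙ᵀx=11.898387  c=𝟙ᵀy=99.442978  D=ac−b²=36.548447
λ₁=(c·0.151−b)/D = (99.442978·0.151−11.898387)/36.548447 = 0.085298
λ₂=(a−b·0.151)/D = (1.791178−11.898387·0.151)/36.548447 = -0.000150
w* = 0.085298·x + -0.000150·y:
  w_0 = 0.085298·3.5136 + -0.000150·24.4233 = 0.2960  (Xerox)
  w_1 = 0.085298·3.5894 + -0.000150·18.5636 = 0.3034  (Exxon)
  w_2 = 0.085298·-0.2751 + -0.000150·12.9501 = -0.0254  (Intel)
  w_3 = 0.085298·0.5953 + -0.000150·15.6995 = 0.0484  (Boeing)
  w_4 = 0.085298·1.8145 + -0.000150·15.3527 = 0.1525  (Walmart)
  w_5 = 0.085298·2.6607 + -0.000150·12.4538 = 0.2251  (Ford)
Σw_i=1.0000  μᵀw=0.1510
σ²=wᵀΣw=λ₁·μ_p+λ₂ = 0.085298·0.151 + -0.000150 = 0.012730 ≈ 0.0127


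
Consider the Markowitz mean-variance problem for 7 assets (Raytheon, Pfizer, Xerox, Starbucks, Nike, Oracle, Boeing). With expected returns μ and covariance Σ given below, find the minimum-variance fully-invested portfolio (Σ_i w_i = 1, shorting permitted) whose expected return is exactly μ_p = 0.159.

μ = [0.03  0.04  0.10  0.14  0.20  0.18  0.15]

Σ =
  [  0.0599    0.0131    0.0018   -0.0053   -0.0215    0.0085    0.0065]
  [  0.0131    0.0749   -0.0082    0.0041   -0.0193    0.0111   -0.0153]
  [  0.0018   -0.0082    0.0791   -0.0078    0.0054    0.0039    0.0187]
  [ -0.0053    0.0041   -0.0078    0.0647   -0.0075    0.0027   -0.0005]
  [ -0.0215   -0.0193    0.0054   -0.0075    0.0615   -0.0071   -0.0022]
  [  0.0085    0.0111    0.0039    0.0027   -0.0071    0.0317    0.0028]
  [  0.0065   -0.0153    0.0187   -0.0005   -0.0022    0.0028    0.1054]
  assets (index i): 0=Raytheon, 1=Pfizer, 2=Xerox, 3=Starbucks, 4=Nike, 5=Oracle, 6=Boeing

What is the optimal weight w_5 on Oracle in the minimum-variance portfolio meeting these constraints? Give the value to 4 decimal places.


0.3436

g=Σ⁻¹μ = [1.3497  0.9389  0.6579  2.6454  4.9866  5.6811  1.3252]
h=Σ⁻¹𝟙 = [22.4680  16.4833  10.2935  20.5105  33.9206  23.5519  8.8482]
a=μᵀg=2.732908  b=𝟙ᵀg=17.584889  c=𝟙ᵀh=136.076078  D=ac−b²=62.655134
λ₁=(c·0.159−b)/D = (136.076078·0.159−17.584889)/62.655134 = 0.064659
λ₂=(a−b·0.159)/D = (2.732908−17.584889·0.159)/62.655134 = -0.001007
w* = 0.064659·g + -0.001007·h:
  w_0 = 0.064659·1.3497 + -0.001007·22.4680 = 0.0646  (Raytheon)
  w_1 = 0.064659·0.9389 + -0.001007·16.4833 = 0.0441  (Pfizer)
  w_2 = 0.064659·0.6579 + -0.001007·10.2935 = 0.0322  (Xerox)
  w_3 = 0.064659·2.6454 + -0.001007·20.5105 = 0.1504  (Starbucks)
  w_4 = 0.064659·4.9866 + -0.001007·33.9206 = 0.2883  (Nike)
  w_5 = 0.064659·5.6811 + -0.001007·23.5519 = 0.3436  (Oracle)
  w_6 = 0.064659·1.3252 + -0.001007·8.8482 = 0.0768  (Boeing)
Σw_i=1.0000  μᵀw=0.1590
σ²=wᵀΣw=λ₁·μ_p+λ₂ = 0.064659·0.159 + -0.001007 = 0.009274 ≈ 0.0093


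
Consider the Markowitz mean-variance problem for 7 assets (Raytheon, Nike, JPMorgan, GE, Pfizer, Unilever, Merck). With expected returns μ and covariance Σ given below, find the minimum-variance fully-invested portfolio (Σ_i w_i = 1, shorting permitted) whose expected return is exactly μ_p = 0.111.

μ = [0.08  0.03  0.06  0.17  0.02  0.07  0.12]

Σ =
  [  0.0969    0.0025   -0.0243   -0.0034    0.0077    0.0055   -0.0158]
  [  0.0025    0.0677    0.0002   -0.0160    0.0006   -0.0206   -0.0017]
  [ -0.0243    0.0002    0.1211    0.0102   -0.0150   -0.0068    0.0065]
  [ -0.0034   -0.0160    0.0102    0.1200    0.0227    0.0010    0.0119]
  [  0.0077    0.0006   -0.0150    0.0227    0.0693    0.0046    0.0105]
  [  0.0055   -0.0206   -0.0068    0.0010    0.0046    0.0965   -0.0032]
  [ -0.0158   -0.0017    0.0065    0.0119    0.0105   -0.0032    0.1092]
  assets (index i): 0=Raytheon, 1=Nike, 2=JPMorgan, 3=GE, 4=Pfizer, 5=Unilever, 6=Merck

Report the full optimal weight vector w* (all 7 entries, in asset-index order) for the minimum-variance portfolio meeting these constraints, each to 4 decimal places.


0.2050  0.1699  0.0785  0.2943  -0.1262  0.1628  0.2157

g=Σ⁻¹μ = [1.1554  1.0867  0.5320  1.5150  -0.4707  0.9742  1.1600]
h=Σ⁻¹𝟙 = [12.8477  20.5850  11.8135  7.3969  10.5909  14.5820  9.2366]
a=μᵀg=0.612481  b=𝟙ᵀg=5.952606  c=𝟙ᵀh=87.052704  D=ac−b²=17.884612
λ₁=(c·0.111−b)/D = (87.052704·0.111−5.952606)/17.884612 = 0.207455
λ₂=(a−b·0.111)/D = (0.612481−5.952606·0.111)/17.884612 = -0.002698
w* = 0.207455·g + -0.002698·h:
  w_0 = 0.207455·1.1554 + -0.002698·12.8477 = 0.2050  (Raytheon)
  w_1 = 0.207455·1.0867 + -0.002698·20.5850 = 0.1699  (Nike)
  w_2 = 0.207455·0.5320 + -0.002698·11.8135 = 0.0785  (JPMorgan)
  w_3 = 0.207455·1.5150 + -0.002698·7.3969 = 0.2943  (GE)
  w_4 = 0.207455·-0.4707 + -0.002698·10.5909 = -0.1262  (Pfizer)
  w_5 = 0.207455·0.9742 + -0.002698·14.5820 = 0.1628  (Unilever)
  w_6 = 0.207455·1.1600 + -0.002698·9.2366 = 0.2157  (Merck)
Σw_i=1.0000  μᵀw=0.1110
σ²=wᵀΣw=λ₁·μ_p+λ₂ = 0.207455·0.111 + -0.002698 = 0.020329 ≈ 0.0203


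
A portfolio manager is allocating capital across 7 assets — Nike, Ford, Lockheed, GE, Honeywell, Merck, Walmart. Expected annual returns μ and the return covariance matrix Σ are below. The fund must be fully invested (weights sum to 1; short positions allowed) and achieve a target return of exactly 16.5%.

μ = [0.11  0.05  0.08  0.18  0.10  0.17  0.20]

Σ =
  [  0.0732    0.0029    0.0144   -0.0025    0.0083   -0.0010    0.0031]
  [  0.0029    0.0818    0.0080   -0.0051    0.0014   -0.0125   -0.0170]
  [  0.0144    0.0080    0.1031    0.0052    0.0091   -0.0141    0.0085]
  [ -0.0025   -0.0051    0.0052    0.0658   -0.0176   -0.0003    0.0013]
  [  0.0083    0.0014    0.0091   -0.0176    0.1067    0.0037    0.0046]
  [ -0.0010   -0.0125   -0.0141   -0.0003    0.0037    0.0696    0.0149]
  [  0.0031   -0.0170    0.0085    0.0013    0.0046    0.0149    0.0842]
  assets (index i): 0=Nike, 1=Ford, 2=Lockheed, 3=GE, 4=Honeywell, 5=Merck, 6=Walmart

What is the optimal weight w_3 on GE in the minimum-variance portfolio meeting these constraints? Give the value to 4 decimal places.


0.3333

x=Σ⁻¹μ = [1.2942  1.4901  0.3663  3.1445  1.1349  2.3127  2.0717]
y=Σ⁻¹𝟙 = [11.0437  16.8821  6.3611  18.9244  9.8559  16.1466  10.5483]
a=μᵀx=1.733161  b=𝟙ᵀx=11.814351  c=𝟙ᵀy=89.761967  D=ac−b²=15.993078
λ₁=(c·0.165−b)/D = (89.761967·0.165−11.814351)/15.993078 = 0.187354
λ₂=(a−b·0.165)/D = (1.733161−11.814351·0.165)/15.993078 = -0.013519
w* = 0.187354·x + -0.013519·y:
  w_0 = 0.187354·1.2942 + -0.013519·11.0437 = 0.0932  (Nike)
  w_1 = 0.187354·1.4901 + -0.013519·16.8821 = 0.0510  (Ford)
  w_2 = 0.187354·0.3663 + -0.013519·6.3611 = -0.0174  (Lockheed)
  w_3 = 0.187354·3.1445 + -0.013519·18.9244 = 0.3333  (GE)
  w_4 = 0.187354·1.1349 + -0.013519·9.8559 = 0.0794  (Honeywell)
  w_5 = 0.187354·2.3127 + -0.013519·16.1466 = 0.2150  (Merck)
  w_6 = 0.187354·2.0717 + -0.013519·10.5483 = 0.2455  (Walmart)
Σw_i=1.0000  μᵀw=0.1650
σ²=wᵀΣw=λ₁·μ_p+λ₂ = 0.187354·0.165 + -0.013519 = 0.017395 ≈ 0.0174


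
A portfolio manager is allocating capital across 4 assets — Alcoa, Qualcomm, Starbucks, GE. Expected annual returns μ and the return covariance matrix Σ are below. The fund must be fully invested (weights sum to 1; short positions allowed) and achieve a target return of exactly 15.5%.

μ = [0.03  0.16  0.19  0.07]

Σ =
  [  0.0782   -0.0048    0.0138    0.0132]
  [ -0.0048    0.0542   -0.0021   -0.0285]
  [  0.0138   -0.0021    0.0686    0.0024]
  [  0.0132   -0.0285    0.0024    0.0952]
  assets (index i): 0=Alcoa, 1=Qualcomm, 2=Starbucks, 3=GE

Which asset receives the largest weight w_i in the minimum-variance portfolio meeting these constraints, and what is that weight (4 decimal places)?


g=Σ⁻¹μ = [-0.1948  4.0455  2.8662  1.9011]
h=Σ⁻¹𝟙 = [9.3125  29.0181  12.9774  17.5730]
a=μᵀg=1.319095  b=𝟙ᵀg=8.618089  c=𝟙ᵀh=68.880966  D=ac−b²=16.589098
λ₁=(c·0.155−b)/D = (68.880966·0.155−8.618089)/16.589098 = 0.124085
λ₂=(a−b·0.155)/D = (1.319095−8.618089·0.155)/16.589098 = -0.001007
w* = 0.124085·g + -0.001007·h:
  w_0 = 0.124085·-0.1948 + -0.001007·9.3125 = -0.0335  (Alcoa)
  w_1 = 0.124085·4.0455 + -0.001007·29.0181 = 0.4728  (Qualcomm)
  w_2 = 0.124085·2.8662 + -0.001007·12.9774 = 0.3426  (Starbucks)
  w_3 = 0.124085·1.9011 + -0.001007·17.5730 = 0.2182  (GE)
Σw_i=1.0000  μᵀw=0.1550
σ²=wᵀΣw=λ₁·μ_p+λ₂ = 0.124085·0.155 + -0.001007 = 0.018226 ≈ 0.0182

Qualcomm (0.4728)


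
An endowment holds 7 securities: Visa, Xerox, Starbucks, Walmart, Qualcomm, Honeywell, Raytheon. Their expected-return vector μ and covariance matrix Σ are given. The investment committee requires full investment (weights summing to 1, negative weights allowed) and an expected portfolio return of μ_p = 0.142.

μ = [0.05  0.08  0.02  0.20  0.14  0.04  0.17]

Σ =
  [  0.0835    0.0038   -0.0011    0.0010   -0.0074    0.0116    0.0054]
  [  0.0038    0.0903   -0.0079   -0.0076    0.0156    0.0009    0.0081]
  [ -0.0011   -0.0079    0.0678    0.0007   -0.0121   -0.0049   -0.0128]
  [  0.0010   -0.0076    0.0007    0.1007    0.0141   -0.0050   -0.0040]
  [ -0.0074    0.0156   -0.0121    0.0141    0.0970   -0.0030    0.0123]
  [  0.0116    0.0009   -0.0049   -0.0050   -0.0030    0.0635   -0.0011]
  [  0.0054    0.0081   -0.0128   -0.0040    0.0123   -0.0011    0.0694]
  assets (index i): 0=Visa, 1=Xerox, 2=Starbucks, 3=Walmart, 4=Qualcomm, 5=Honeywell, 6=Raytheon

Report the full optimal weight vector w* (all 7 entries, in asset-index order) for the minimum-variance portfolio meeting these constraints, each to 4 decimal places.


g=Σ⁻¹μ = [0.3485  0.7489  1.0631  2.0500  0.8938  0.8847  2.5049]
h=Σ⁻¹𝟙 = [9.0567  10.3527  21.8299  10.6863  9.0313  17.1733  15.8099]
a=μᵀg=1.094958  b=𝟙ᵀg=8.493914  c=𝟙ᵀh=93.940157  D=ac−b²=30.713938
λ₁=(c·0.142−b)/D = (93.940157·0.142−8.493914)/30.713938 = 0.157765
λ₂=(a−b·0.142)/D = (1.094958−8.493914·0.142)/30.713938 = -0.003620
w* = 0.157765·g + -0.003620·h:
  w_0 = 0.157765·0.3485 + -0.003620·9.0567 = 0.0222  (Visa)
  w_1 = 0.157765·0.7489 + -0.003620·10.3527 = 0.0807  (Xerox)
  w_2 = 0.157765·1.0631 + -0.003620·21.8299 = 0.0887  (Starbucks)
  w_3 = 0.157765·2.0500 + -0.003620·10.6863 = 0.2847  (Walmart)
  w_4 = 0.157765·0.8938 + -0.003620·9.0313 = 0.1083  (Qualcomm)
  w_5 = 0.157765·0.8847 + -0.003620·17.1733 = 0.0774  (Honeywell)
  w_6 = 0.157765·2.5049 + -0.003620·15.8099 = 0.3380  (Raytheon)
Σw_i=1.0000  μᵀw=0.1420
σ²=wᵀΣw=λ₁·μ_p+λ₂ = 0.157765·0.142 + -0.003620 = 0.018783 ≈ 0.0188

0.0222  0.0807  0.0887  0.2847  0.1083  0.0774  0.3380


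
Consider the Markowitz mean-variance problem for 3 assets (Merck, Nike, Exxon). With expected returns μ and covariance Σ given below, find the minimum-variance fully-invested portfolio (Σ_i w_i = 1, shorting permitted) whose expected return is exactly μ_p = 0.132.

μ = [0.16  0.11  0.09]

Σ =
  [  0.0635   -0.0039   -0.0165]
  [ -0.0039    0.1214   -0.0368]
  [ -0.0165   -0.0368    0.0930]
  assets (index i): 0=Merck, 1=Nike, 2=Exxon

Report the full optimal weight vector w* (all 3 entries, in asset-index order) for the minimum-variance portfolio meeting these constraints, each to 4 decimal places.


0.5414  0.2051  0.2535

p=Σ⁻¹μ = [3.1934  1.6747  2.1970]
q=Σ⁻¹𝟙 = [22.0581  15.2169  20.6875]
a=μᵀp=0.892884  b=𝟙ᵀp=7.065029  c=𝟙ᵀq=57.962493  D=ac−b²=1.839145
λ₁=(c·0.132−b)/D = (57.962493·0.132−7.065029)/1.839145 = 0.318637
λ₂=(a−b·0.132)/D = (0.892884−7.065029·0.132)/1.839145 = -0.021586
w* = 0.318637·p + -0.021586·q:
  w_0 = 0.318637·3.1934 + -0.021586·22.0581 = 0.5414  (Merck)
  w_1 = 0.318637·1.6747 + -0.021586·15.2169 = 0.2051  (Nike)
  w_2 = 0.318637·2.1970 + -0.021586·20.6875 = 0.2535  (Exxon)
Σw_i=1.0000  μᵀw=0.1320
σ²=wᵀΣw=λ₁·μ_p+λ₂ = 0.318637·0.132 + -0.021586 = 0.020474 ≈ 0.0205


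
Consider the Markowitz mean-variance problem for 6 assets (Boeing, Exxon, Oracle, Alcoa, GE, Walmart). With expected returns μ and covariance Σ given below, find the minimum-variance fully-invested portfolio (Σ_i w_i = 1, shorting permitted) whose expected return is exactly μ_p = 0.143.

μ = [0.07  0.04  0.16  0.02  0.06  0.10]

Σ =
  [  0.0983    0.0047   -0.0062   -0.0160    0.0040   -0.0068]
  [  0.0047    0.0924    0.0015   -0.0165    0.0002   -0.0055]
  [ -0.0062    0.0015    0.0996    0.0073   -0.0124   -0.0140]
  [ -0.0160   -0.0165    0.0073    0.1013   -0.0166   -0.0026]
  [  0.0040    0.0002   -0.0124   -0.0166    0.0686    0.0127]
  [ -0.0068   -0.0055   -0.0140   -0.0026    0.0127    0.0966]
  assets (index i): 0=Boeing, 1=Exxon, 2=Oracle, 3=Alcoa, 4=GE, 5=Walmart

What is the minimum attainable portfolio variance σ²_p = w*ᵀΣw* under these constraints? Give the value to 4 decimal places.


0.0453

p=Σ⁻¹μ = [0.9361  0.5166  1.9320  0.4952  1.0496  1.2859]
q=Σ⁻¹𝟙 = [13.1503  13.5520  13.3793  16.4404  17.9326  12.0732]
a=μᵀp=0.596780  b=𝟙ᵀp=6.215366  c=𝟙ᵀq=86.527744  D=ac−b²=13.007260
λ₁=(c·0.143−b)/D = (86.527744·0.143−6.215366)/13.007260 = 0.473436
λ₂=(a−b·0.143)/D = (0.596780−6.215366·0.143)/13.007260 = -0.022450
w* = 0.473436·p + -0.022450·q:
  w_0 = 0.473436·0.9361 + -0.022450·13.1503 = 0.1480  (Boeing)
  w_1 = 0.473436·0.5166 + -0.022450·13.5520 = -0.0597  (Exxon)
  w_2 = 0.473436·1.9320 + -0.022450·13.3793 = 0.6143  (Oracle)
  w_3 = 0.473436·0.4952 + -0.022450·16.4404 = -0.1346  (Alcoa)
  w_4 = 0.473436·1.0496 + -0.022450·17.9326 = 0.0943  (GE)
  w_5 = 0.473436·1.2859 + -0.022450·12.0732 = 0.3377  (Walmart)
Σw_i=1.0000  μᵀw=0.1430
σ²=wᵀΣw=λ₁·μ_p+λ₂ = 0.473436·0.143 + -0.022450 = 0.045251 ≈ 0.0453


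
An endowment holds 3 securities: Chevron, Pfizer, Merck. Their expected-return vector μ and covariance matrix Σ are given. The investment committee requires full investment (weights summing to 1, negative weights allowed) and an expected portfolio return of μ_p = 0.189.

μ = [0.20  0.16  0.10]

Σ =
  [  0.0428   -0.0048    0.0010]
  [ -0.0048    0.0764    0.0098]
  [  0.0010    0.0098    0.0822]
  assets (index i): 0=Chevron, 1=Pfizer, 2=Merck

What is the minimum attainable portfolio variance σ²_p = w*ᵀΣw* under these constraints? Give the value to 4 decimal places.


0.0263

x=Σ⁻¹μ = [4.9090  2.2893  0.8839]
y=Σ⁻¹𝟙 = [24.6179  13.3173  10.2783]
a=μᵀx=1.436472  b=𝟙ᵀx=8.082161  c=𝟙ᵀy=48.213386  D=ac−b²=3.935836
λ₁=(c·0.189−b)/D = (48.213386·0.189−8.082161)/3.935836 = 0.261741
λ₂=(a−b·0.189)/D = (1.436472−8.082161·0.189)/3.935836 = -0.023135
w* = 0.261741·x + -0.023135·y:
  w_0 = 0.261741·4.9090 + -0.023135·24.6179 = 0.7153  (Chevron)
  w_1 = 0.261741·2.2893 + -0.023135·13.3173 = 0.2911  (Pfizer)
  w_2 = 0.261741·0.8839 + -0.023135·10.2783 = -0.0064  (Merck)
Σw_i=1.0000  μᵀw=0.1890
σ²=wᵀΣw=λ₁·μ_p+λ₂ = 0.261741·0.189 + -0.023135 = 0.026334 ≈ 0.0263


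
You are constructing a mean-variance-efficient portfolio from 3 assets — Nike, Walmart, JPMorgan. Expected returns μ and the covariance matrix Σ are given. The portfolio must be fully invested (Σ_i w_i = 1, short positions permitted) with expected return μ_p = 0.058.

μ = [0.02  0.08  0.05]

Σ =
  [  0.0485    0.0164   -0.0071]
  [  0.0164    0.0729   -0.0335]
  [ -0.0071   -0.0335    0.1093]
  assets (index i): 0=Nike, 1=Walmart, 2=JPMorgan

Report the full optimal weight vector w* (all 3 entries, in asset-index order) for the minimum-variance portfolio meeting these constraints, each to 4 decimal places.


g=Σ⁻¹μ = [0.0357  1.5139  0.9238]
h=Σ⁻¹𝟙 = [17.1452  16.9661  15.4629]
a=μᵀg=0.168012  b=𝟙ᵀg=2.473333  c=𝟙ᵀh=49.574163  D=ac−b²=2.211662
λ₁=(c·0.058−b)/D = (49.574163·0.058−2.473333)/2.211662 = 0.181749
λ₂=(a−b·0.058)/D = (0.168012−2.473333·0.058)/2.211662 = 0.011104
w* = 0.181749·g + 0.011104·h:
  w_0 = 0.181749·0.0357 + 0.011104·17.1452 = 0.1969  (Nike)
  w_1 = 0.181749·1.5139 + 0.011104·16.9661 = 0.4635  (Walmart)
  w_2 = 0.181749·0.9238 + 0.011104·15.4629 = 0.3396  (JPMorgan)
Σw_i=1.0000  μᵀw=0.0580
σ²=wᵀΣw=λ₁·μ_p+λ₂ = 0.181749·0.058 + 0.011104 = 0.021646 ≈ 0.0216

0.1969  0.4635  0.3396


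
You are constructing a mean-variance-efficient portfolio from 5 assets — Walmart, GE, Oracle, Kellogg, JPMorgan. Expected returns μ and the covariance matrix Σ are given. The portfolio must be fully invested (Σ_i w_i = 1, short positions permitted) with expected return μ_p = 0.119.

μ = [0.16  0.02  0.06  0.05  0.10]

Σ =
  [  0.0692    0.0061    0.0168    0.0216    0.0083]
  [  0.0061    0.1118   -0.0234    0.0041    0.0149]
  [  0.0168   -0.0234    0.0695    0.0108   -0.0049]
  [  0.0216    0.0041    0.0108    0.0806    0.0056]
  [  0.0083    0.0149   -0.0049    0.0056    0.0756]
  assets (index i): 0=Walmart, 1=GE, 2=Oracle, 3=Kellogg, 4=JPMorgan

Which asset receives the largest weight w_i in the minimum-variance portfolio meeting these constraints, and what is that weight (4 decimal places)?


p=Σ⁻¹μ = [2.0906  0.0127  0.4540  -0.0796  1.1261]
q=Σ⁻¹𝟙 = [6.0438  10.2234  16.0051  7.3555  11.0416]
a=μᵀp=0.470612  b=𝟙ᵀp=3.603707  c=𝟙ᵀq=50.669335  D=ac−b²=10.858914
λ₁=(c·0.119−b)/D = (50.669335·0.119−3.603707)/10.858914 = 0.223406
λ₂=(a−b·0.119)/D = (0.470612−3.603707·0.119)/10.858914 = 0.003847
w* = 0.223406·p + 0.003847·q:
  w_0 = 0.223406·2.0906 + 0.003847·6.0438 = 0.4903  (Walmart)
  w_1 = 0.223406·0.0127 + 0.003847·10.2234 = 0.0422  (GE)
  w_2 = 0.223406·0.4540 + 0.003847·16.0051 = 0.1630  (Oracle)
  w_3 = 0.223406·-0.0796 + 0.003847·7.3555 = 0.0105  (Kellogg)
  w_4 = 0.223406·1.1261 + 0.003847·11.0416 = 0.2940  (JPMorgan)
Σw_i=1.0000  μᵀw=0.1190
σ²=wᵀΣw=λ₁·μ_p+λ₂ = 0.223406·0.119 + 0.003847 = 0.030432 ≈ 0.0304

Walmart (0.4903)


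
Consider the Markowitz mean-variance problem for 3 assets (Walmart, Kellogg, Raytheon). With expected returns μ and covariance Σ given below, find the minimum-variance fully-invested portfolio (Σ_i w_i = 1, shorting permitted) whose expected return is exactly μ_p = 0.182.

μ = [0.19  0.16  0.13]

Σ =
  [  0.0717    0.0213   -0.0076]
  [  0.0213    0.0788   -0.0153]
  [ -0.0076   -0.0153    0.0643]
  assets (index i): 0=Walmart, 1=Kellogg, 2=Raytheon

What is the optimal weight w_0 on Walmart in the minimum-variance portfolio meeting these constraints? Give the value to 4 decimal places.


u=Σ⁻¹μ = [2.3704  1.9256  2.7601]
v=Σ⁻¹𝟙 = [12.1246  13.3266  20.1562]
a=μᵀu=1.117306  b=𝟙ᵀu=7.056229  c=𝟙ᵀv=45.607363  D=ac−b²=1.166999
λ₁=(c·0.182−b)/D = (45.607363·0.182−7.056229)/1.166999 = 1.066249
λ₂=(a−b·0.182)/D = (1.117306−7.056229·0.182)/1.166999 = -0.143040
w* = 1.066249·u + -0.143040·v:
  w_0 = 1.066249·2.3704 + -0.143040·12.1246 = 0.7932  (Walmart)
  w_1 = 1.066249·1.9256 + -0.143040·13.3266 = 0.1470  (Kellogg)
  w_2 = 1.066249·2.7601 + -0.143040·20.1562 = 0.0599  (Raytheon)
Σw_i=1.0000  μᵀw=0.1820
σ²=wᵀΣw=λ₁·μ_p+λ₂ = 1.066249·0.182 + -0.143040 = 0.051017 ≈ 0.0510

0.7932


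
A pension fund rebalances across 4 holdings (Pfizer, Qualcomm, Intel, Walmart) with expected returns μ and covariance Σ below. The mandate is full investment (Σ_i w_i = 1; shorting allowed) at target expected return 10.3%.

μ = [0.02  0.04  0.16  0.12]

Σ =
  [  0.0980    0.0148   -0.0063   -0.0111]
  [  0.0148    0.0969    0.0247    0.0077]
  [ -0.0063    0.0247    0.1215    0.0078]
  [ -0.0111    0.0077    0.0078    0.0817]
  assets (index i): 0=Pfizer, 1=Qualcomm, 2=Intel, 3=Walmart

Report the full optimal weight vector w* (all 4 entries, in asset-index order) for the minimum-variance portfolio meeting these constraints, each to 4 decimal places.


x=Σ⁻¹μ = [0.4605  -0.0937  1.2687  1.4191]
y=Σ⁻¹𝟙 = [11.1757  5.8799  6.8087  12.5541]
a=μᵀx=0.378742  b=𝟙ᵀx=3.054585  c=𝟙ᵀy=36.418349  D=ac−b²=4.462663
λ₁=(c·0.103−b)/D = (36.418349·0.103−3.054585)/4.462663 = 0.156074
λ₂=(a−b·0.103)/D = (0.378742−3.054585·0.103)/4.462663 = 0.014368
w* = 0.156074·x + 0.014368·y:
  w_0 = 0.156074·0.4605 + 0.014368·11.1757 = 0.2324  (Pfizer)
  w_1 = 0.156074·-0.0937 + 0.014368·5.8799 = 0.0699  (Qualcomm)
  w_2 = 0.156074·1.2687 + 0.014368·6.8087 = 0.2958  (Intel)
  w_3 = 0.156074·1.4191 + 0.014368·12.5541 = 0.4019  (Walmart)
Σw_i=1.0000  μᵀw=0.1030
σ²=wᵀΣw=λ₁·μ_p+λ₂ = 0.156074·0.103 + 0.014368 = 0.030444 ≈ 0.0304

0.2324  0.0699  0.2958  0.4019


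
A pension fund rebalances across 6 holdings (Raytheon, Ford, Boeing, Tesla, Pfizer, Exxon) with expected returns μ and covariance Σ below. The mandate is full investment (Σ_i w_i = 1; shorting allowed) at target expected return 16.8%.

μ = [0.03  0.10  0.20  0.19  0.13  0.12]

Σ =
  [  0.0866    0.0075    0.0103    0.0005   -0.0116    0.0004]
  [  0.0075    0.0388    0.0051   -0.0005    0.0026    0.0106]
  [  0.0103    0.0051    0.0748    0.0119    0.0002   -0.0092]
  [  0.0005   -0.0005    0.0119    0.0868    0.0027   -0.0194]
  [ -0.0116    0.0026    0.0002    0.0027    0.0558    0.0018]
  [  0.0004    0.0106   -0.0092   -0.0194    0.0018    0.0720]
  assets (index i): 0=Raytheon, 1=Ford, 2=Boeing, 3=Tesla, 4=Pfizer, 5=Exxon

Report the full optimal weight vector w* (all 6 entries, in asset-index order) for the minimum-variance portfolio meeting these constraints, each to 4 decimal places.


g=Σ⁻¹μ = [0.1840  1.4691  2.4615  2.3154  2.1034  2.3352]
h=Σ⁻¹𝟙 = [11.1364  16.8835  10.4935  13.0661  18.2718  15.7460]
a=μᵀg=1.638314  b=𝟙ᵀg=10.868554  c=𝟙ᵀh=85.597288  D=ac−b²=22.109789
λ₁=(c·0.168−b)/D = (85.597288·0.168−10.868554)/22.109789 = 0.158834
λ₂=(a−b·0.168)/D = (1.638314−10.868554·0.168)/22.109789 = -0.008485
w* = 0.158834·g + -0.008485·h:
  w_0 = 0.158834·0.1840 + -0.008485·11.1364 = -0.0653  (Raytheon)
  w_1 = 0.158834·1.4691 + -0.008485·16.8835 = 0.0901  (Ford)
  w_2 = 0.158834·2.4615 + -0.008485·10.4935 = 0.3019  (Boeing)
  w_3 = 0.158834·2.3154 + -0.008485·13.0661 = 0.2569  (Tesla)
  w_4 = 0.158834·2.1034 + -0.008485·18.2718 = 0.1790  (Pfizer)
  w_5 = 0.158834·2.3352 + -0.008485·15.7460 = 0.2373  (Exxon)
Σw_i=1.0000  μᵀw=0.1680
σ²=wᵀΣw=λ₁·μ_p+λ₂ = 0.158834·0.168 + -0.008485 = 0.018199 ≈ 0.0182

-0.0653  0.0901  0.3019  0.2569  0.1790  0.2373


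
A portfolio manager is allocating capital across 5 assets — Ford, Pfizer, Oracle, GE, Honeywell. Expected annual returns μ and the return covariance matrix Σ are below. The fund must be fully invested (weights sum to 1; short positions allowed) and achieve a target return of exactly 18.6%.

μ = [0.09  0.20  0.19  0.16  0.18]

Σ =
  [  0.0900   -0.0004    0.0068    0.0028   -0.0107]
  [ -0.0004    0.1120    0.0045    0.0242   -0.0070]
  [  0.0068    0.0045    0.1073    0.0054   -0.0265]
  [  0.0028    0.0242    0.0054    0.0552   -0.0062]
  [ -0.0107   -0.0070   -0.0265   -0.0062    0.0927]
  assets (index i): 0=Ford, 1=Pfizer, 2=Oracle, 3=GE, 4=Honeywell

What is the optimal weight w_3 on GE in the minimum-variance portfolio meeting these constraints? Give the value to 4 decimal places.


g=Σ⁻¹μ = [1.1163  1.3769  2.2593  2.3517  2.9777]
h=Σ⁻¹𝟙 = [11.7906  6.1998  11.7304  15.5629  17.0108]
a=μᵀg=1.717377  b=𝟙ᵀg=10.081914  c=𝟙ᵀh=62.294581  D=ac−b²=5.338268
λ₁=(c·0.186−b)/D = (62.294581·0.186−10.081914)/5.338268 = 0.281904
λ₂=(a−b·0.186)/D = (1.717377−10.081914·0.186)/5.338268 = -0.029571
w* = 0.281904·g + -0.029571·h:
  w_0 = 0.281904·1.1163 + -0.029571·11.7906 = -0.0340  (Ford)
  w_1 = 0.281904·1.3769 + -0.029571·6.1998 = 0.2048  (Pfizer)
  w_2 = 0.281904·2.2593 + -0.029571·11.7304 = 0.2900  (Oracle)
  w_3 = 0.281904·2.3517 + -0.029571·15.5629 = 0.2027  (GE)
  w_4 = 0.281904·2.9777 + -0.029571·17.0108 = 0.3364  (Honeywell)
Σw_i=1.0000  μᵀw=0.1860
σ²=wᵀΣw=λ₁·μ_p+λ₂ = 0.281904·0.186 + -0.029571 = 0.022863 ≈ 0.0229

0.2027


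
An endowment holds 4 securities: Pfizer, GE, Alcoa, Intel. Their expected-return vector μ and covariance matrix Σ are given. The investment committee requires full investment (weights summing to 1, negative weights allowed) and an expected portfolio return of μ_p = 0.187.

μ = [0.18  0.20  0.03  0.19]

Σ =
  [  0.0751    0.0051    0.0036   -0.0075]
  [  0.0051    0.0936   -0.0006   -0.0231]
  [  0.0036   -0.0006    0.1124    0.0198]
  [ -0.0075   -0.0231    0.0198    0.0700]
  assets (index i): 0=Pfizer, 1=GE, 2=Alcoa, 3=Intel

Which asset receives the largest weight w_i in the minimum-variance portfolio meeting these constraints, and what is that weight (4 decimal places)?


u=Σ⁻¹μ = [2.6312  3.0118  -0.5306  4.1402]
v=Σ⁻¹𝟙 = [13.9862  14.6868  5.1496  19.1743]
a=μᵀu=1.846676  b=𝟙ᵀu=9.252489  c=𝟙ᵀv=52.996911  D=ac−b²=12.259573
λ₁=(c·0.187−b)/D = (52.996911·0.187−9.252489)/12.259573 = 0.053667
λ₂=(a−b·0.187)/D = (1.846676−9.252489·0.187)/12.259573 = 0.009500
w* = 0.053667·u + 0.009500·v:
  w_0 = 0.053667·2.6312 + 0.009500·13.9862 = 0.2741  (Pfizer)
  w_1 = 0.053667·3.0118 + 0.009500·14.6868 = 0.3012  (GE)
  w_2 = 0.053667·-0.5306 + 0.009500·5.1496 = 0.0204  (Alcoa)
  w_3 = 0.053667·4.1402 + 0.009500·19.1743 = 0.4043  (Intel)
Σw_i=1.0000  μᵀw=0.1870
σ²=wᵀΣw=λ₁·μ_p+λ₂ = 0.053667·0.187 + 0.009500 = 0.019535 ≈ 0.0195

Intel (0.4043)
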